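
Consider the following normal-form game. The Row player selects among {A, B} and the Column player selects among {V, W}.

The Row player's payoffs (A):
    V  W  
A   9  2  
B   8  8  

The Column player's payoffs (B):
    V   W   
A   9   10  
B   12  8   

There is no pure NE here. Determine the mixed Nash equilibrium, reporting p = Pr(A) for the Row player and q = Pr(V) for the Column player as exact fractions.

p = 4/5, q = 6/7

Each player's mixing probability is pinned down by making the *other* player indifferent.
The Column player indifferent between V and W: p·9 + (1−p)·12 = p·10 + (1−p)·8 ⟹ 12 + (-3)p = 8 + 2p ⟹ p = 4/5.
The Row player indifferent between A and B: q·9 + (1−q)·2 = q·8 + (1−q)·8 ⟹ 2 + 7q = 8 + 0q ⟹ q = 6/7.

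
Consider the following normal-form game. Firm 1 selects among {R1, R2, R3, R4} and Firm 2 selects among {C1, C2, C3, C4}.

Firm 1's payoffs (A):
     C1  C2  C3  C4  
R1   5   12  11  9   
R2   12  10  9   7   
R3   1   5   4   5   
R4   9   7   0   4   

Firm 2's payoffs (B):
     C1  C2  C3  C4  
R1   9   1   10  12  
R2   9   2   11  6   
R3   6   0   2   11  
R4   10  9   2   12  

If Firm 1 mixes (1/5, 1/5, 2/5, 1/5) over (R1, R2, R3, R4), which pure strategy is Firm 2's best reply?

Compute Firm 2's expected payoff from each pure strategy against the given mix.
C1: (1/5)·9 + (1/5)·9 + (2/5)·6 + (1/5)·10 = 8
C2: (1/5)·1 + (1/5)·2 + (2/5)·0 + (1/5)·9 = 12/5
C3: (1/5)·10 + (1/5)·11 + (2/5)·2 + (1/5)·2 = 27/5
C4: (1/5)·12 + (1/5)·6 + (2/5)·11 + (1/5)·12 = 52/5
Highest expected payoff is 52/5, from C4.

C4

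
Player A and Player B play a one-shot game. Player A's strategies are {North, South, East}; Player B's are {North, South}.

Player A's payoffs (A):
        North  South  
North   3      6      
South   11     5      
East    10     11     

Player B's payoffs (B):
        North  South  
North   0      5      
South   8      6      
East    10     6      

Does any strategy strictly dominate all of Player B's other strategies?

No strictly dominant strategy

A strategy is strictly dominant if it gives Player B a strictly higher payoff than every other strategy, against every choice by the opponent.
North is not dominant: against North, South gives 5 > 0.
South is not dominant: against South, North gives 8 > 6.
No single strategy is best against every opponent action.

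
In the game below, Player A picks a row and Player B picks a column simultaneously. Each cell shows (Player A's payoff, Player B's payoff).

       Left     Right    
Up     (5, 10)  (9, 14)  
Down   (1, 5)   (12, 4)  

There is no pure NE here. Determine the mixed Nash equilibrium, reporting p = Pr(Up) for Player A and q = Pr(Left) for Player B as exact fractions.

In a mixed NE each player is indifferent between their pure strategies, so the opponent's mix sets the indifference.
Player B indifferent between Left and Right: p·10 + (1−p)·5 = p·14 + (1−p)·4 ⟹ 5 + 5p = 4 + 10p ⟹ p = 1/5.
Player A indifferent between Up and Down: q·5 + (1−q)·9 = q·1 + (1−q)·12 ⟹ 9 + (-4)q = 12 + (-11)q ⟹ q = 3/7.

p = 1/5, q = 3/7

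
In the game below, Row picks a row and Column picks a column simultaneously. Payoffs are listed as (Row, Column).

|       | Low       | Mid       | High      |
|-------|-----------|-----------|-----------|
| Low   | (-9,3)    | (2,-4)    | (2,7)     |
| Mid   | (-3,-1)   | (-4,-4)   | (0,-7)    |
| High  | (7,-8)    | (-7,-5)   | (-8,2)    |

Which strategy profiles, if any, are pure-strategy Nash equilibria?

(Low, High)

Find each player's best response to every opponent strategy; NE are the intersections.
Row's best responses — vs Low: High (payoff 7); vs Mid: Low (payoff 2); vs High: Low (payoff 2).
Column's best responses — vs Low: High (payoff 7); vs Mid: Low (payoff -1); vs High: High (payoff 2).
The only mutual best response is (Low, High); neither player gains by switching there.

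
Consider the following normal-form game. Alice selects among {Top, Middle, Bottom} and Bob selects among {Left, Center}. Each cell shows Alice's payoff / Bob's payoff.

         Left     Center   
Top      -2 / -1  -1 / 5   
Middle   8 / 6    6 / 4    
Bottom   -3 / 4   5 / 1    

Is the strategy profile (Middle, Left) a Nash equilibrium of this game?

Yes

Holding Bob at Left: Alice gets 8 from Middle, versus -2 from Top, -3 from Bottom. No profitable deviation for Alice.
Holding Alice at Middle: Bob gets 6 from Left, versus 4 from Center. No profitable deviation for Bob either.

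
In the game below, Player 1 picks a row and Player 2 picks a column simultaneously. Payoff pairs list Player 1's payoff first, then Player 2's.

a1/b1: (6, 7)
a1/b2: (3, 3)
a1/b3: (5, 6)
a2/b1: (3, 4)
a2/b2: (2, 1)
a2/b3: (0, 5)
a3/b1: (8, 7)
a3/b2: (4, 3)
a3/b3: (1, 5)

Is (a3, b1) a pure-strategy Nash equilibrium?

Holding Player 2 at b1: Player 1 gets 8 from a3, versus 6 from a1, 3 from a2. No profitable deviation for Player 1.
Holding Player 1 at a3: Player 2 gets 7 from b1, versus 3 from b2, 5 from b3. No profitable deviation for Player 2 either.

Yes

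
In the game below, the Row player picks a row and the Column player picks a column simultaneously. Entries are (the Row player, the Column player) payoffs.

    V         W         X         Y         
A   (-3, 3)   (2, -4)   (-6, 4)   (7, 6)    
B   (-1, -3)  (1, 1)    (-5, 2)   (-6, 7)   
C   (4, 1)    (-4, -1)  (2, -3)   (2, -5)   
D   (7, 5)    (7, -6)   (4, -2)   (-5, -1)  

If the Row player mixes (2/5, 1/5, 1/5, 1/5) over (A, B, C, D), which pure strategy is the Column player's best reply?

Compute the Column player's expected payoff from each pure strategy against the given mix.
V: (2/5)·3 + (1/5)·(-3) + (1/5)·1 + (1/5)·5 = 9/5
W: (2/5)·(-4) + (1/5)·1 + (1/5)·(-1) + (1/5)·(-6) = -14/5
X: (2/5)·4 + (1/5)·2 + (1/5)·(-3) + (1/5)·(-2) = 1
Y: (2/5)·6 + (1/5)·7 + (1/5)·(-5) + (1/5)·(-1) = 13/5
Highest expected payoff is 13/5, from Y.

Y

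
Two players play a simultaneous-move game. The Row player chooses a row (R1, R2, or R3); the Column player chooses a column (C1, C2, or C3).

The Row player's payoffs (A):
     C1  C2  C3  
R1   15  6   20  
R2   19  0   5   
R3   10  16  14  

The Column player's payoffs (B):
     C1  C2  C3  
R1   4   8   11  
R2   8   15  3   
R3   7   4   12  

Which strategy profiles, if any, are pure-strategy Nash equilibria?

(R1, C3)

Check mutual best responses: a cell is a NE iff neither player can gain by unilaterally deviating.
The Row player's best responses — vs C1: R2 (payoff 19); vs C2: R3 (payoff 16); vs C3: R1 (payoff 20).
The Column player's best responses — vs R1: C3 (payoff 11); vs R2: C2 (payoff 15); vs R3: C3 (payoff 12).
The only mutual best response is (R1, C3); neither player gains by switching there.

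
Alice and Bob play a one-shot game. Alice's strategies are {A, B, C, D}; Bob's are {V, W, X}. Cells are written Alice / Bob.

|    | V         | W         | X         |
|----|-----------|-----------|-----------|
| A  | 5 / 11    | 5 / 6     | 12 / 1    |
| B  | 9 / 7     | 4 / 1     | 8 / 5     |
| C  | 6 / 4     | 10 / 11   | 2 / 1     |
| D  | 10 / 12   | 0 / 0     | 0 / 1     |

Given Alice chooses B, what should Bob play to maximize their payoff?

With Alice fixed at B, Bob's payoffs are: V → 7, W → 1, X → 5.
The maximum is 7, achieved by V.

V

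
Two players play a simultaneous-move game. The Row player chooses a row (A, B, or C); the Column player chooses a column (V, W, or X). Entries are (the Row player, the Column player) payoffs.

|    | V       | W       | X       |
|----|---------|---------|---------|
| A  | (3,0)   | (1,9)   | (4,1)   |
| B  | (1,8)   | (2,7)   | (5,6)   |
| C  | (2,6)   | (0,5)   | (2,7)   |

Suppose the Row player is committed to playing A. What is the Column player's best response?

With the Row player fixed at A, the Column player's payoffs are: V → 0, W → 9, X → 1.
The maximum is 9, achieved by W.

W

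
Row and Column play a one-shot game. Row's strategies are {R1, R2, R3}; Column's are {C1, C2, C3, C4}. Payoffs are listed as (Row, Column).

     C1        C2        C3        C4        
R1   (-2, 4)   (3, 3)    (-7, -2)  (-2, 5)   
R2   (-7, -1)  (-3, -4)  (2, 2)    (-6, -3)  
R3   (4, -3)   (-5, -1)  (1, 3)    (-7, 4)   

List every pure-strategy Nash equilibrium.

Find each player's best response to every opponent strategy; NE are the intersections.
Row's best responses — vs C1: R3 (payoff 4); vs C2: R1 (payoff 3); vs C3: R2 (payoff 2); vs C4: R1 (payoff -2).
Column's best responses — vs R1: C4 (payoff 5); vs R2: C3 (payoff 2); vs R3: C4 (payoff 4).
Mutual best responses occur at (R1, C4) and (R2, C3); at each, neither player gains by switching.

(R1, C4) and (R2, C3)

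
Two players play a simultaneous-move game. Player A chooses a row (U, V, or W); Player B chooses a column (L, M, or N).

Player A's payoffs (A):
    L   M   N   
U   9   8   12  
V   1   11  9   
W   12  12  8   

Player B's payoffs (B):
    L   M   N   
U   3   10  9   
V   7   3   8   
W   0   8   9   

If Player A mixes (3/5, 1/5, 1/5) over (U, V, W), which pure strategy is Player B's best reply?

N

Player B's best reply maximizes expected payoff against the mix.
L: (3/5)·3 + (1/5)·7 + (1/5)·0 = 16/5
M: (3/5)·10 + (1/5)·3 + (1/5)·8 = 41/5
N: (3/5)·9 + (1/5)·8 + (1/5)·9 = 44/5
Highest expected payoff is 44/5, from N.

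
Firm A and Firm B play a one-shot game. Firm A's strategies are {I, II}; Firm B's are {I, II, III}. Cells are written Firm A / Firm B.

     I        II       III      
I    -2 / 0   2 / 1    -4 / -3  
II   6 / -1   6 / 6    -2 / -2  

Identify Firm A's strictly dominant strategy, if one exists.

II

A strategy is strictly dominant if it gives Firm A a strictly higher payoff than every other strategy, against every choice by the opponent.
II strictly dominates: vs I: 6 > -2; vs II: 6 > 2; vs III: -2 > -4.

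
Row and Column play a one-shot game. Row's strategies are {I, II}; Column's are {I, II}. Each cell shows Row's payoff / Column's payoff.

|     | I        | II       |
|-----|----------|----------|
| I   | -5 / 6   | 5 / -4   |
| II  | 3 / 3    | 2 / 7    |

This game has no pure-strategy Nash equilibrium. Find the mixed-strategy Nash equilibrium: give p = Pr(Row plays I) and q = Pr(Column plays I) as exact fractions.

p = 2/7, q = 3/11

Each player's mixing probability is pinned down by making the *other* player indifferent.
Column indifferent between I and II: p·6 + (1−p)·3 = p·(-4) + (1−p)·7 ⟹ 3 + 3p = 7 + (-11)p ⟹ p = 2/7.
Row indifferent between I and II: q·(-5) + (1−q)·5 = q·3 + (1−q)·2 ⟹ 5 + (-10)q = 2 + 1q ⟹ q = 3/11.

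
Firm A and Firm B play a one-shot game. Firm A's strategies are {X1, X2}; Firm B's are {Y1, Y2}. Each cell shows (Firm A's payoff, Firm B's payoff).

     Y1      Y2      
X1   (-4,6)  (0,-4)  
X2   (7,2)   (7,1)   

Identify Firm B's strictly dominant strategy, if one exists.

Y1

Check whether one of Firm B's strategies beats all alternatives regardless of what the opponent does.
Y1 strictly dominates: vs X1: 6 > -4; vs X2: 2 > 1.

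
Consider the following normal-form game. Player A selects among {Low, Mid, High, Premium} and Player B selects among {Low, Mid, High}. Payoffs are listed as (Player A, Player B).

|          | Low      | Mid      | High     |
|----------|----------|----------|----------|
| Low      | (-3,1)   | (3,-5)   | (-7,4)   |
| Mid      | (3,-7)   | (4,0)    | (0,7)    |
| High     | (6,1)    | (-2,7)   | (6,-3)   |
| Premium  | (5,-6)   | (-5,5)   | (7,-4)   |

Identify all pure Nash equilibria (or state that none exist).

None

Find each player's best response to every opponent strategy; NE are the intersections.
Player A's best responses — vs Low: High (payoff 6); vs Mid: Mid (payoff 4); vs High: Premium (payoff 7).
Player B's best responses — vs Low: High (payoff 4); vs Mid: High (payoff 7); vs High: Mid (payoff 7); vs Premium: Mid (payoff 5).
No cell has both players best-responding. For instance, Player A's best reply to Low is High, but against High Player B prefers Mid over Low.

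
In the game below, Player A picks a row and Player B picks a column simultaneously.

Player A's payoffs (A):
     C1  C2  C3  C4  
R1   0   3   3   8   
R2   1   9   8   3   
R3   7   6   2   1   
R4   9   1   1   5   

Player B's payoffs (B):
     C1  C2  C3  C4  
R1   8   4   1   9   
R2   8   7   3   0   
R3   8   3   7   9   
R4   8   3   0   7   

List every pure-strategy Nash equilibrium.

Check mutual best responses: a cell is a NE iff neither player can gain by unilaterally deviating.
Player A's best responses — vs C1: R4 (payoff 9); vs C2: R2 (payoff 9); vs C3: R2 (payoff 8); vs C4: R1 (payoff 8).
Player B's best responses — vs R1: C4 (payoff 9); vs R2: C1 (payoff 8); vs R3: C4 (payoff 9); vs R4: C1 (payoff 8).
Mutual best responses occur at (R1, C4) and (R4, C1); at each, neither player gains by switching.

(R1, C4) and (R4, C1)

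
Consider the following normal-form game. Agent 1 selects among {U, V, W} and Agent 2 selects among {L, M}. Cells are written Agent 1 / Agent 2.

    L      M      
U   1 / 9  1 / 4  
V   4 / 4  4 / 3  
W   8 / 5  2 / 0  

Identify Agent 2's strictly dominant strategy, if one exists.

L

A strategy is strictly dominant if it gives Agent 2 a strictly higher payoff than every other strategy, against every choice by the opponent.
L strictly dominates: vs U: 9 > 4; vs V: 4 > 3; vs W: 5 > 0.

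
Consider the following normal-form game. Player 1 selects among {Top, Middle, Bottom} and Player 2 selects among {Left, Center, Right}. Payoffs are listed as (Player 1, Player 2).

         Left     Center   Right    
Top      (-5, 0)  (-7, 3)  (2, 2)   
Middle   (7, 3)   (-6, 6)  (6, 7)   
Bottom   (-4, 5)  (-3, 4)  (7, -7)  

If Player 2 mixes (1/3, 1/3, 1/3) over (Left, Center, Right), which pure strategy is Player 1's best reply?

Player 1's best reply maximizes expected payoff against the mix.
Top: (1/3)·(-5) + (1/3)·(-7) + (1/3)·2 = -10/3
Middle: (1/3)·7 + (1/3)·(-6) + (1/3)·6 = 7/3
Bottom: (1/3)·(-4) + (1/3)·(-3) + (1/3)·7 = 0
Highest expected payoff is 7/3, from Middle.

Middle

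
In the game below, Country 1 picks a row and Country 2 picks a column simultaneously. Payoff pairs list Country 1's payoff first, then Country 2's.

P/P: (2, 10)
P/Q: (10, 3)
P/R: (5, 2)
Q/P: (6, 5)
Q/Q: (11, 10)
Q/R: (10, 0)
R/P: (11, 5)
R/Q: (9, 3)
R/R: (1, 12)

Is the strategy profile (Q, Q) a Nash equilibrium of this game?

Yes

Holding Country 2 at Q: Country 1 gets 11 from Q, versus 10 from P, 9 from R. No profitable deviation for Country 1.
Holding Country 1 at Q: Country 2 gets 10 from Q, versus 5 from P, 0 from R. No profitable deviation for Country 2 either.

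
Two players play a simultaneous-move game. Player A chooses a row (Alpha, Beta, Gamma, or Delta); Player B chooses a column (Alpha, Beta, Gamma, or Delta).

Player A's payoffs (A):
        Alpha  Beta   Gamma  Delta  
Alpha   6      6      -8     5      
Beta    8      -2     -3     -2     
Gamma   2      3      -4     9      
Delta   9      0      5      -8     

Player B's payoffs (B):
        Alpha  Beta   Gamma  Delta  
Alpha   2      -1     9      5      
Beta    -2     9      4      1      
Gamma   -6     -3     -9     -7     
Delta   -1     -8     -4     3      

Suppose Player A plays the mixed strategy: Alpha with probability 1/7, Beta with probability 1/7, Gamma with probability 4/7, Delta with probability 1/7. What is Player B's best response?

Beta

Compute Player B's expected payoff from each pure strategy against the given mix.
Alpha: (1/7)·2 + (1/7)·(-2) + (4/7)·(-6) + (1/7)·(-1) = -25/7
Beta: (1/7)·(-1) + (1/7)·9 + (4/7)·(-3) + (1/7)·(-8) = -12/7
Gamma: (1/7)·9 + (1/7)·4 + (4/7)·(-9) + (1/7)·(-4) = -27/7
Delta: (1/7)·5 + (1/7)·1 + (4/7)·(-7) + (1/7)·3 = -19/7
Highest expected payoff is -12/7, from Beta.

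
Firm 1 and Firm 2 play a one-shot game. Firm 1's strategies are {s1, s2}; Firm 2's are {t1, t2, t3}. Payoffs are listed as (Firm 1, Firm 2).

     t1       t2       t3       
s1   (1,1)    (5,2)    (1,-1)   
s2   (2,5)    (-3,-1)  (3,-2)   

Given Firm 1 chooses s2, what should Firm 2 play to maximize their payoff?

With Firm 1 fixed at s2, Firm 2's payoffs are: t1 → 5, t2 → -1, t3 → -2.
The maximum is 5, achieved by t1.

t1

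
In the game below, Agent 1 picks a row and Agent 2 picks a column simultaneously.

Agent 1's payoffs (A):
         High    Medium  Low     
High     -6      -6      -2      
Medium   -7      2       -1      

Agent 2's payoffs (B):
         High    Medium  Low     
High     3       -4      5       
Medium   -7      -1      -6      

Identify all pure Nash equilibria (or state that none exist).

(Medium, Medium)

Find each player's best response to every opponent strategy; NE are the intersections.
Agent 1's best responses — vs High: High (payoff -6); vs Medium: Medium (payoff 2); vs Low: Medium (payoff -1).
Agent 2's best responses — vs High: Low (payoff 5); vs Medium: Medium (payoff -1).
The only mutual best response is (Medium, Medium); neither player gains by switching there.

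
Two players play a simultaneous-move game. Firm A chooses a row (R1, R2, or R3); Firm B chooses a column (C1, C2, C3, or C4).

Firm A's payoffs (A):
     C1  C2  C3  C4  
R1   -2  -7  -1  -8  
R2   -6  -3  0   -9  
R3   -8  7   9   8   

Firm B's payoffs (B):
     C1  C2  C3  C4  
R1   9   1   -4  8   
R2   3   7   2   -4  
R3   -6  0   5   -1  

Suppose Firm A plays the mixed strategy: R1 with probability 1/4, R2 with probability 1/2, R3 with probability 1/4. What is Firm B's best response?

Compute Firm B's expected payoff from each pure strategy against the given mix.
C1: (1/4)·9 + (1/2)·3 + (1/4)·(-6) = 9/4
C2: (1/4)·1 + (1/2)·7 + (1/4)·0 = 15/4
C3: (1/4)·(-4) + (1/2)·2 + (1/4)·5 = 5/4
C4: (1/4)·8 + (1/2)·(-4) + (1/4)·(-1) = -1/4
Highest expected payoff is 15/4, from C2.

C2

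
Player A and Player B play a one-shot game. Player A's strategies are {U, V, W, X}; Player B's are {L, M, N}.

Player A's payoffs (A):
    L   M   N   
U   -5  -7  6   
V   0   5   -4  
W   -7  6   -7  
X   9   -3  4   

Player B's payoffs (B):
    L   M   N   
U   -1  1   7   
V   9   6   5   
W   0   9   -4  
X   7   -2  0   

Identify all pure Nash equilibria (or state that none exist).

Find each player's best response to every opponent strategy; NE are the intersections.
Player A's best responses — vs L: X (payoff 9); vs M: W (payoff 6); vs N: U (payoff 6).
Player B's best responses — vs U: N (payoff 7); vs V: L (payoff 9); vs W: M (payoff 9); vs X: L (payoff 7).
Mutual best responses occur at (U, N), (W, M), and (X, L); at each, neither player gains by switching.

(U, N), (W, M), and (X, L)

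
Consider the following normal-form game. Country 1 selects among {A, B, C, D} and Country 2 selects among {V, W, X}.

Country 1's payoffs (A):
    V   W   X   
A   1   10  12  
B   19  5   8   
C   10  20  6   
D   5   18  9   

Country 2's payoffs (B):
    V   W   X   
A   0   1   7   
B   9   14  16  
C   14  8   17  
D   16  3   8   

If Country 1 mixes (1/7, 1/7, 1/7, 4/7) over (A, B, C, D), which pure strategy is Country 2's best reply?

V

Compute Country 2's expected payoff from each pure strategy against the given mix.
V: (1/7)·0 + (1/7)·9 + (1/7)·14 + (4/7)·16 = 87/7
W: (1/7)·1 + (1/7)·14 + (1/7)·8 + (4/7)·3 = 5
X: (1/7)·7 + (1/7)·16 + (1/7)·17 + (4/7)·8 = 72/7
Highest expected payoff is 87/7, from V.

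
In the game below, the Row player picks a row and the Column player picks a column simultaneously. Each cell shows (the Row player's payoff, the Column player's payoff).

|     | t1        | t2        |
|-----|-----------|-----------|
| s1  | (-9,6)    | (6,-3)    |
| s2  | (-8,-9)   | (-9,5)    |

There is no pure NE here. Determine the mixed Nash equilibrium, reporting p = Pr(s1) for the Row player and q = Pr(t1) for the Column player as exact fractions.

In a mixed NE each player is indifferent between their pure strategies, so the opponent's mix sets the indifference.
The Column player indifferent between t1 and t2: p·6 + (1−p)·(-9) = p·(-3) + (1−p)·5 ⟹ (-9) + 15p = 5 + (-8)p ⟹ p = 14/23.
The Row player indifferent between s1 and s2: q·(-9) + (1−q)·6 = q·(-8) + (1−q)·(-9) ⟹ 6 + (-15)q = (-9) + 1q ⟹ q = 15/16.

p = 14/23, q = 15/16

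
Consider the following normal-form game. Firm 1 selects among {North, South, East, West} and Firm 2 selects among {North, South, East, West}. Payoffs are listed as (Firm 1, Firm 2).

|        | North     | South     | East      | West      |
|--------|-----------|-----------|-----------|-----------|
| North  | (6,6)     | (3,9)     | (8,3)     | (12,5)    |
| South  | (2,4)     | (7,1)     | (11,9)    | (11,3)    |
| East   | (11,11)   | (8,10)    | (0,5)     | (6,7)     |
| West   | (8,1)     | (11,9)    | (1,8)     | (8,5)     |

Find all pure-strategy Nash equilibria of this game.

(South, East), (East, North), and (West, South)

Check mutual best responses: a cell is a NE iff neither player can gain by unilaterally deviating.
Firm 1's best responses — vs North: East (payoff 11); vs South: West (payoff 11); vs East: South (payoff 11); vs West: North (payoff 12).
Firm 2's best responses — vs North: South (payoff 9); vs South: East (payoff 9); vs East: North (payoff 11); vs West: South (payoff 9).
Mutual best responses occur at (South, East), (East, North), and (West, South); at each, neither player gains by switching.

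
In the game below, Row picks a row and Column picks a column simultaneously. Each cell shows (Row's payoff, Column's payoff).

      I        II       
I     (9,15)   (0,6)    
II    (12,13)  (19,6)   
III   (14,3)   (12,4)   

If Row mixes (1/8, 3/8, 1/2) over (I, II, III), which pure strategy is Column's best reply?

Compute Column's expected payoff from each pure strategy against the given mix.
I: (1/8)·15 + (3/8)·13 + (1/2)·3 = 33/4
II: (1/8)·6 + (3/8)·6 + (1/2)·4 = 5
Highest expected payoff is 33/4, from I.

I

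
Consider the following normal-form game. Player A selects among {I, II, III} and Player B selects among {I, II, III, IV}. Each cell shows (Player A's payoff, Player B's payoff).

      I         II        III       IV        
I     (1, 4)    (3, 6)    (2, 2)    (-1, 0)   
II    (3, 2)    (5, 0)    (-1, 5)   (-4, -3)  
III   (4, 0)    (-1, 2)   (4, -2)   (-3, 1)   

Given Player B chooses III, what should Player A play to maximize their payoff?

With Player B fixed at III, Player A's payoffs are: I → 2, II → -1, III → 4.
The maximum is 4, achieved by III.

III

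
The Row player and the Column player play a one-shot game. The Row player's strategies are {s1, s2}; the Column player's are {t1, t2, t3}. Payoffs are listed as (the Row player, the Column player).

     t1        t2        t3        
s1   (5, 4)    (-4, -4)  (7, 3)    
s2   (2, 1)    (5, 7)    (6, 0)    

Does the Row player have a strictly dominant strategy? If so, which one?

No strictly dominant strategy

Check whether one of the Row player's strategies beats all alternatives regardless of what the opponent does.
s1 is not dominant: against t2, s2 gives 5 > -4.
s2 is not dominant: against t1, s1 gives 5 > 2.
No single strategy is best against every opponent action.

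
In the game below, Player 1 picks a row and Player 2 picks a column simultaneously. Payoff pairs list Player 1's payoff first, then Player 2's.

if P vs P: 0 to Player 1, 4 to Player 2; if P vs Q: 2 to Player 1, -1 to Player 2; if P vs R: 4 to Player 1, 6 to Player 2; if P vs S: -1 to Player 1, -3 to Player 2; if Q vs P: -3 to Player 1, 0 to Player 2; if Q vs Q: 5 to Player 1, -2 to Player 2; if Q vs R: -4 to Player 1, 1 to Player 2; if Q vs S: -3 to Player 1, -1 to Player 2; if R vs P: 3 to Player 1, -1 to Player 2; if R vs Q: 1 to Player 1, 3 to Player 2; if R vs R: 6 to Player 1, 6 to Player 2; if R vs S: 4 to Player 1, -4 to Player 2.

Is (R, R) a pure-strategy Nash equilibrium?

Holding Player 2 at R: Player 1 gets 6 from R, versus 4 from P, -4 from Q. No profitable deviation for Player 1.
Holding Player 1 at R: Player 2 gets 6 from R, versus -1 from P, 3 from Q, -4 from S. No profitable deviation for Player 2 either.

Yes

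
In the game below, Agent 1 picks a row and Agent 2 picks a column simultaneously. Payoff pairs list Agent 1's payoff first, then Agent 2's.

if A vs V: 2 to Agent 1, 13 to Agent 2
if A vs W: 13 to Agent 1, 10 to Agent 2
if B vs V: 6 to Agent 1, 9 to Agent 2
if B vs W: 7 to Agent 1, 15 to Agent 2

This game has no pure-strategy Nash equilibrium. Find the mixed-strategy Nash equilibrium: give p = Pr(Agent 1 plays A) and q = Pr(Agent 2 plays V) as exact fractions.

p = 2/3, q = 3/5

Each player's mixing probability is pinned down by making the *other* player indifferent.
Agent 2 indifferent between V and W: p·13 + (1−p)·9 = p·10 + (1−p)·15 ⟹ 9 + 4p = 15 + (-5)p ⟹ p = 2/3.
Agent 1 indifferent between A and B: q·2 + (1−q)·13 = q·6 + (1−q)·7 ⟹ 13 + (-11)q = 7 + (-1)q ⟹ q = 3/5.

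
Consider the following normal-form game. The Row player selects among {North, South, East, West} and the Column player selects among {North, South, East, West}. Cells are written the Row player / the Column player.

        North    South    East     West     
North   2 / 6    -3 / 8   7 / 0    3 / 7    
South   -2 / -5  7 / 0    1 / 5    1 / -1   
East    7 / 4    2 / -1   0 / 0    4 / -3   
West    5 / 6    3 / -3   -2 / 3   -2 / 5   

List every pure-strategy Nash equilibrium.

(East, North)

Check mutual best responses: a cell is a NE iff neither player can gain by unilaterally deviating.
The Row player's best responses — vs North: East (payoff 7); vs South: South (payoff 7); vs East: North (payoff 7); vs West: East (payoff 4).
The Column player's best responses — vs North: South (payoff 8); vs South: East (payoff 5); vs East: North (payoff 4); vs West: North (payoff 6).
The only mutual best response is (East, North); neither player gains by switching there.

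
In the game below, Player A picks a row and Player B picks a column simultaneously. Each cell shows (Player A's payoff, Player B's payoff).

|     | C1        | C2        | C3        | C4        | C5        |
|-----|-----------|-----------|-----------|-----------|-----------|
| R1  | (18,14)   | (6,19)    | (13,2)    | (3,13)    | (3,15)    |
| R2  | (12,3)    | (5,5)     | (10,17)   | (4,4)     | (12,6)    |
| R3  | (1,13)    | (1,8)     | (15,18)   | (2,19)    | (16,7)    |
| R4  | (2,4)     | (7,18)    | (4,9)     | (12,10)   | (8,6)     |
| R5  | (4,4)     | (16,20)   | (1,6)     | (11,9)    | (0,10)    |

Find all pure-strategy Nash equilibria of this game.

(R5, C2)

Check mutual best responses: a cell is a NE iff neither player can gain by unilaterally deviating.
Player A's best responses — vs C1: R1 (payoff 18); vs C2: R5 (payoff 16); vs C3: R3 (payoff 15); vs C4: R4 (payoff 12); vs C5: R3 (payoff 16).
Player B's best responses — vs R1: C2 (payoff 19); vs R2: C3 (payoff 17); vs R3: C4 (payoff 19); vs R4: C2 (payoff 18); vs R5: C2 (payoff 20).
The only mutual best response is (R5, C2); neither player gains by switching there.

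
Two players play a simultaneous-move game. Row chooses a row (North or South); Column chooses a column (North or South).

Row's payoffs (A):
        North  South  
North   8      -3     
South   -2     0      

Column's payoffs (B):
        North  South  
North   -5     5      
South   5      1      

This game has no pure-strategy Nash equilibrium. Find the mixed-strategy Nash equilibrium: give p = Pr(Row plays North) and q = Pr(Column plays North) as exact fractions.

Each player's mixing probability is pinned down by making the *other* player indifferent.
Column indifferent between North and South: p·(-5) + (1−p)·5 = p·5 + (1−p)·1 ⟹ 5 + (-10)p = 1 + 4p ⟹ p = 2/7.
Row indifferent between North and South: q·8 + (1−q)·(-3) = q·(-2) + (1−q)·0 ⟹ (-3) + 11q = 0 + (-2)q ⟹ q = 3/13.

p = 2/7, q = 3/13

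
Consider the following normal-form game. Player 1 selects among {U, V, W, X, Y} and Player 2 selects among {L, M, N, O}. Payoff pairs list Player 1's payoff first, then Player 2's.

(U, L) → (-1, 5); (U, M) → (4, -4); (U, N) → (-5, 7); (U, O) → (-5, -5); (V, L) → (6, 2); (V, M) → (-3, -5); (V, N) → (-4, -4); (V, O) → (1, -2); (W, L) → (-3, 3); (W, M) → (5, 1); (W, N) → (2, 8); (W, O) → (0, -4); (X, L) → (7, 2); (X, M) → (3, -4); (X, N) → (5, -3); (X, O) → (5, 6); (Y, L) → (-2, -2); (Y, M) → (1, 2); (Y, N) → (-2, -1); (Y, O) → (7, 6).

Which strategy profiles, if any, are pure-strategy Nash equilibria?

Check mutual best responses: a cell is a NE iff neither player can gain by unilaterally deviating.
Player 1's best responses — vs L: X (payoff 7); vs M: W (payoff 5); vs N: X (payoff 5); vs O: Y (payoff 7).
Player 2's best responses — vs U: N (payoff 7); vs V: L (payoff 2); vs W: N (payoff 8); vs X: O (payoff 6); vs Y: O (payoff 6).
The only mutual best response is (Y, O); neither player gains by switching there.

(Y, O)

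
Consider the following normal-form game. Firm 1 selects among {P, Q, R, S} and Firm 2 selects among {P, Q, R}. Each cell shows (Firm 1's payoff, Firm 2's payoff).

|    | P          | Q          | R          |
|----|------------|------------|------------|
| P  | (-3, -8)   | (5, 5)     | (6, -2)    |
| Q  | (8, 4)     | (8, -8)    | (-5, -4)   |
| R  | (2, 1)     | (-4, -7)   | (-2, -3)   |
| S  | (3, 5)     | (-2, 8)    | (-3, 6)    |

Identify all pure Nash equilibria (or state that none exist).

Find each player's best response to every opponent strategy; NE are the intersections.
Firm 1's best responses — vs P: Q (payoff 8); vs Q: Q (payoff 8); vs R: P (payoff 6).
Firm 2's best responses — vs P: Q (payoff 5); vs Q: P (payoff 4); vs R: P (payoff 1); vs S: Q (payoff 8).
The only mutual best response is (Q, P); neither player gains by switching there.

(Q, P)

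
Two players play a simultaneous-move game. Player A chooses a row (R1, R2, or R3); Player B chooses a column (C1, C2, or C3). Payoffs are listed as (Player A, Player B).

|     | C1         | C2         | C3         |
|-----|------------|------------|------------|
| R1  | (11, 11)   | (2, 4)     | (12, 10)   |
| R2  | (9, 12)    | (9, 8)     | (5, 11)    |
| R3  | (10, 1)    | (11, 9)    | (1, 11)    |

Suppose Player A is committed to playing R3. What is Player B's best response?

With Player A fixed at R3, Player B's payoffs are: C1 → 1, C2 → 9, C3 → 11.
The maximum is 11, achieved by C3.

C3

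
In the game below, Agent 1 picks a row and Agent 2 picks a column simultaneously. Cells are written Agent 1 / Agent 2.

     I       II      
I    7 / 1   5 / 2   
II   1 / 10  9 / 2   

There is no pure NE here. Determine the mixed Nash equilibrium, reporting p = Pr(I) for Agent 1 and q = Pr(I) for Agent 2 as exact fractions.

Each player's mixing probability is pinned down by making the *other* player indifferent.
Agent 2 indifferent between I and II: p·1 + (1−p)·10 = p·2 + (1−p)·2 ⟹ 10 + (-9)p = 2 + 0p ⟹ p = 8/9.
Agent 1 indifferent between I and II: q·7 + (1−q)·5 = q·1 + (1−q)·9 ⟹ 5 + 2q = 9 + (-8)q ⟹ q = 2/5.

p = 8/9, q = 2/5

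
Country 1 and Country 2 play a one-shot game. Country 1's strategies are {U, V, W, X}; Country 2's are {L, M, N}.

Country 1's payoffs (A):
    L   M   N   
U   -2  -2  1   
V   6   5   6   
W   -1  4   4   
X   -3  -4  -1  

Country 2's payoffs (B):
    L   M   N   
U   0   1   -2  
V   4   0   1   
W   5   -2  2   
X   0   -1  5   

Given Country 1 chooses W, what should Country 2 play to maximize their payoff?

With Country 1 fixed at W, Country 2's payoffs are: L → 5, M → -2, N → 2.
The maximum is 5, achieved by L.

L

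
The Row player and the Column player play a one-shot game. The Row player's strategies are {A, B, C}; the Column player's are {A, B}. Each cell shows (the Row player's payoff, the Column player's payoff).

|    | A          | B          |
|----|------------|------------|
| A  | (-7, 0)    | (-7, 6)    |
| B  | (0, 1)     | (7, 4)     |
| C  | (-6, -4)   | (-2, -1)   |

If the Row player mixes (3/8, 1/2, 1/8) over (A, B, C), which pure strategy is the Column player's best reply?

Compute the Column player's expected payoff from each pure strategy against the given mix.
A: (3/8)·0 + (1/2)·1 + (1/8)·(-4) = 0
B: (3/8)·6 + (1/2)·4 + (1/8)·(-1) = 33/8
Highest expected payoff is 33/8, from B.

B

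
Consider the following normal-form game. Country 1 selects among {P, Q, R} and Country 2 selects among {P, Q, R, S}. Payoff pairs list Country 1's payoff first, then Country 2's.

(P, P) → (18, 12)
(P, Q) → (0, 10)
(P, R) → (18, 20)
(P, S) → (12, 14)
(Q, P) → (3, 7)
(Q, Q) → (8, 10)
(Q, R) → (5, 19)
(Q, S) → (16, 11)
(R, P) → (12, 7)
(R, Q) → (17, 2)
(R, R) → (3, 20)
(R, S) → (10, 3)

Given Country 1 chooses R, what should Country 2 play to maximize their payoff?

R

With Country 1 fixed at R, Country 2's payoffs are: P → 7, Q → 2, R → 20, S → 3.
The maximum is 20, achieved by R.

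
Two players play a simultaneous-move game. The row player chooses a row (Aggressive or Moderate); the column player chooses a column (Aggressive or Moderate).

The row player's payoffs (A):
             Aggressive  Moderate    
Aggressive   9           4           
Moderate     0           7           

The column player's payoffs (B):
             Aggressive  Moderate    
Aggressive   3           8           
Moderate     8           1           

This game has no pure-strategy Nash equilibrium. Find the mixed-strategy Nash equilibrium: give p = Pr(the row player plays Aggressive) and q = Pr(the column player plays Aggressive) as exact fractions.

In a mixed NE each player is indifferent between their pure strategies, so the opponent's mix sets the indifference.
The column player indifferent between Aggressive and Moderate: p·3 + (1−p)·8 = p·8 + (1−p)·1 ⟹ 8 + (-5)p = 1 + 7p ⟹ p = 7/12.
The row player indifferent between Aggressive and Moderate: q·9 + (1−q)·4 = q·0 + (1−q)·7 ⟹ 4 + 5q = 7 + (-7)q ⟹ q = 1/4.

p = 7/12, q = 1/4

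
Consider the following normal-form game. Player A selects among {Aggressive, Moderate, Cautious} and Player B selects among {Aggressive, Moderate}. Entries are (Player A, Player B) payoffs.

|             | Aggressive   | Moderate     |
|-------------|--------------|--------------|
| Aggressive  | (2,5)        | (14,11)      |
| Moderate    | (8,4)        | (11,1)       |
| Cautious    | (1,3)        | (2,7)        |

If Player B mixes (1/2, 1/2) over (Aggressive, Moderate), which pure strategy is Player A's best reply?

Moderate

Player A's best reply maximizes expected payoff against the mix.
Aggressive: (1/2)·2 + (1/2)·14 = 8
Moderate: (1/2)·8 + (1/2)·11 = 19/2
Cautious: (1/2)·1 + (1/2)·2 = 3/2
Highest expected payoff is 19/2, from Moderate.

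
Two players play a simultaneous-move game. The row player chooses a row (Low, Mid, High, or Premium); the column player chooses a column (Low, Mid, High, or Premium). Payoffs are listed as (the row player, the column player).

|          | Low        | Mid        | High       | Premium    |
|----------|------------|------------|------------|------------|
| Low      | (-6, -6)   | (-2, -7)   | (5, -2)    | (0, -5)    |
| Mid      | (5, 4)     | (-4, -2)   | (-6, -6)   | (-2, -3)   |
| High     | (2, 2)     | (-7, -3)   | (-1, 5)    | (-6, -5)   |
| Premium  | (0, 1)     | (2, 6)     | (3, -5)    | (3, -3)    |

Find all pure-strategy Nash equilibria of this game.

(Low, High), (Mid, Low), and (Premium, Mid)

Find each player's best response to every opponent strategy; NE are the intersections.
The row player's best responses — vs Low: Mid (payoff 5); vs Mid: Premium (payoff 2); vs High: Low (payoff 5); vs Premium: Premium (payoff 3).
The column player's best responses — vs Low: High (payoff -2); vs Mid: Low (payoff 4); vs High: High (payoff 5); vs Premium: Mid (payoff 6).
Mutual best responses occur at (Low, High), (Mid, Low), and (Premium, Mid); at each, neither player gains by switching.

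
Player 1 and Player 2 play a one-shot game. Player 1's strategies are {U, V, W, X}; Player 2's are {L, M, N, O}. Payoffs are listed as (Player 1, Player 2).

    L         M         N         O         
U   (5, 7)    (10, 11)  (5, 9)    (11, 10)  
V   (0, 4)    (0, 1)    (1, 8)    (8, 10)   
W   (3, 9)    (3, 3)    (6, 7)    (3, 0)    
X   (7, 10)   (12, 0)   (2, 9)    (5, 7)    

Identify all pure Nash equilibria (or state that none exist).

(X, L)

Check mutual best responses: a cell is a NE iff neither player can gain by unilaterally deviating.
Player 1's best responses — vs L: X (payoff 7); vs M: X (payoff 12); vs N: W (payoff 6); vs O: U (payoff 11).
Player 2's best responses — vs U: M (payoff 11); vs V: O (payoff 10); vs W: L (payoff 9); vs X: L (payoff 10).
The only mutual best response is (X, L); neither player gains by switching there.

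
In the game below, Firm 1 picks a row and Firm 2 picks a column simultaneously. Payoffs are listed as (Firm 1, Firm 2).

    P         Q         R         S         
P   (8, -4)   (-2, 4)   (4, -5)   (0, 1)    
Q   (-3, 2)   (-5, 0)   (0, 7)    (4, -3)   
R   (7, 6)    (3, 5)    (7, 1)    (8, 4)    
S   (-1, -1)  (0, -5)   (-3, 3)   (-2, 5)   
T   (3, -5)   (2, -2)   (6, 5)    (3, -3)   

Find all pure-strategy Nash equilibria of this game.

Check mutual best responses: a cell is a NE iff neither player can gain by unilaterally deviating.
Firm 1's best responses — vs P: P (payoff 8); vs Q: R (payoff 3); vs R: R (payoff 7); vs S: R (payoff 8).
Firm 2's best responses — vs P: Q (payoff 4); vs Q: R (payoff 7); vs R: P (payoff 6); vs S: S (payoff 5); vs T: R (payoff 5).
No cell has both players best-responding. For instance, Firm 1's best reply to S is R, but against R Firm 2 prefers P over S.

No pure-strategy Nash equilibrium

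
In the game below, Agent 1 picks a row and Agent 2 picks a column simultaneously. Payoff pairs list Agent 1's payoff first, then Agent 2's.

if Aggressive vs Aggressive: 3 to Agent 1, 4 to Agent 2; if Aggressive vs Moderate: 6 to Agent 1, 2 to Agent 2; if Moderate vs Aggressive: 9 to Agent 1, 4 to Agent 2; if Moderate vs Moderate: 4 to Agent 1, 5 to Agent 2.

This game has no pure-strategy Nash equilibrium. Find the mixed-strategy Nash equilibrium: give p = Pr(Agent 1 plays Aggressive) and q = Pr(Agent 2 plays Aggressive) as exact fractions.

p = 1/3, q = 1/4

In a mixed NE each player is indifferent between their pure strategies, so the opponent's mix sets the indifference.
Agent 2 indifferent between Aggressive and Moderate: p·4 + (1−p)·4 = p·2 + (1−p)·5 ⟹ 4 + 0p = 5 + (-3)p ⟹ p = 1/3.
Agent 1 indifferent between Aggressive and Moderate: q·3 + (1−q)·6 = q·9 + (1−q)·4 ⟹ 6 + (-3)q = 4 + 5q ⟹ q = 1/4.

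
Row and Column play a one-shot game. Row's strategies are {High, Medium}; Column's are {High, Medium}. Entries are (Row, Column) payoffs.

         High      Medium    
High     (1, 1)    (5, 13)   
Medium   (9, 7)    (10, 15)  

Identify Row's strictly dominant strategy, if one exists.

Medium

A strategy is strictly dominant if it gives Row a strictly higher payoff than every other strategy, against every choice by the opponent.
Medium strictly dominates: vs High: 9 > 1; vs Medium: 10 > 5.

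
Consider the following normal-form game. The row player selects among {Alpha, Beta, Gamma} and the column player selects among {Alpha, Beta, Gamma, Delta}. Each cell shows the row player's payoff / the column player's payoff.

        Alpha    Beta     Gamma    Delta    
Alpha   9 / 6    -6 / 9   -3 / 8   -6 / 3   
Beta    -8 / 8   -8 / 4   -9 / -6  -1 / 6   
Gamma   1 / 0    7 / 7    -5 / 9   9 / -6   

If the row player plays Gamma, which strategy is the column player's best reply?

With the row player fixed at Gamma, the column player's payoffs are: Alpha → 0, Beta → 7, Gamma → 9, Delta → -6.
The maximum is 9, achieved by Gamma.

Gamma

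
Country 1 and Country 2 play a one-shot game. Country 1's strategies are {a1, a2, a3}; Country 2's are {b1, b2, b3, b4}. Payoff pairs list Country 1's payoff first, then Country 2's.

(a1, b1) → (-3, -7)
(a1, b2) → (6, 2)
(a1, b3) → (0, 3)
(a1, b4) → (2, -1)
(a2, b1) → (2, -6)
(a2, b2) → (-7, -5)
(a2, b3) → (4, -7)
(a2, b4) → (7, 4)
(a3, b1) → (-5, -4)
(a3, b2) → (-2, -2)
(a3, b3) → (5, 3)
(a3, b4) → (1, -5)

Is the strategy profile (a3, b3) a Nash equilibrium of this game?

Holding Country 2 at b3: Country 1 gets 5 from a3, versus 0 from a1, 4 from a2. No profitable deviation for Country 1.
Holding Country 1 at a3: Country 2 gets 3 from b3, versus -4 from b1, -2 from b2, -5 from b4. No profitable deviation for Country 2 either.

Yes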